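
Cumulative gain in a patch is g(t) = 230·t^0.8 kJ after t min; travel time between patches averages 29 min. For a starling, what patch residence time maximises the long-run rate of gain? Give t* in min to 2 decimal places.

116.00 min

By the marginal value theorem, leave when the instantaneous gain rate g'(t) equals the habitat-wide average g(t)/(T + t).
g'(t) = 0.8·230·t^-0.2. Setting 0.8·230·t^-0.2 = 230·t^0.8/(29+t) gives 0.8(29+t) = t, so 0.20·t = 0.8×29.
t* = 0.8×29/0.20 = 116 min.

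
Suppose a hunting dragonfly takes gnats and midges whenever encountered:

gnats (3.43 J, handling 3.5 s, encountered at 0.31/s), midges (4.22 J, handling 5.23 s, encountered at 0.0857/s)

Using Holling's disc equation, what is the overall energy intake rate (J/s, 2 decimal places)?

Energy encountered per unit search time: 0.31×3.43 + 0.0857×4.22 = 1.425 J/s.
Handling time per unit search time: 0.31×3.5 + 0.0857×5.23 = 1.533.
Rate = 1.425/(1 + 1.533) = 0.5625 J/s.

0.56 J/s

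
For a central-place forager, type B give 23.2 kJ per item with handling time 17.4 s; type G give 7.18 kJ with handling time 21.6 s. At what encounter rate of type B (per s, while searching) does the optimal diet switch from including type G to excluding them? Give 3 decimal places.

Drop type G once their profitability E₂/h₂ falls below the rate achievable on type B alone: E₂/h₂ = λE₁/(1 + λh₁).
Solve for λ: λE₁h₂ = E₂(1 + λh₁) → λ(E₁h₂ − E₂h₁) = E₂ → λ = E₂/(E₁h₂ − E₂h₁).
λ = 7.18/(23.2×21.6 − 7.18×17.4) = 7.18/376.2 = 0.01909 per s.

0.019 per s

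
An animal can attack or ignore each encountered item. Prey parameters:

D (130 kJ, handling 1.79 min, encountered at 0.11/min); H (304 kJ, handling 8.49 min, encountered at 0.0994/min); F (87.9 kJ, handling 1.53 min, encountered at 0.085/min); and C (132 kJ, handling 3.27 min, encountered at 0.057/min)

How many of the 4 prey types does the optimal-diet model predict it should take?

Profitabilities (E/h, kJ/min): D 72.6, F 57.5, C 40.4, H 35.8. Add prey in this order while the next type's profitability exceeds the intake rate on those already taken.
Rate on top 1: 11.95. F: 57.5 > 11.95 → include.
Rate on top 2: 16.41. C: 40.4 > 16.41 → include.
Rate on top 3: 19.36. H: 35.8 > 19.36 → include.
Optimal diet: D, F, C, H — 4 of 4 types.

4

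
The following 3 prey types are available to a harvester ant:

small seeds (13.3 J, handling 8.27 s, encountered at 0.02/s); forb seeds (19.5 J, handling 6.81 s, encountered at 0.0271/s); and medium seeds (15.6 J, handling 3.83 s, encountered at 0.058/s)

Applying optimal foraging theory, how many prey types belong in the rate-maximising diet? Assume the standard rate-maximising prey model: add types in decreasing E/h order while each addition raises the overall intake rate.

3

Profitabilities (E/h, J/s): medium seeds 4.07, forb seeds 2.86, small seeds 1.61. Add prey in this order while the next type's profitability exceeds the intake rate on those already taken.
Rate on top 1: 0.7403. forb seeds: 2.86 > 0.7403 → include.
Rate on top 2: 1.019. small seeds: 1.61 > 1.019 → include.
Optimal diet: medium seeds, forb seeds, small seeds — 3 of 3 types.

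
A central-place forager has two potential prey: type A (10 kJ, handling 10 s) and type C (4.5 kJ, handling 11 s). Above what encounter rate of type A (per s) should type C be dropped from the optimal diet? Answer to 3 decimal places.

0.069 per s

At the threshold, the rate on type A alone equals the profitability of type C: λ·10/(1 + λ·10) = 4.5/11 = 0.4091.
Rearranging, λ(10 − 0.4091×10) = 0.4091, so λ = 0.4091/5.909 = 0.06923 per s.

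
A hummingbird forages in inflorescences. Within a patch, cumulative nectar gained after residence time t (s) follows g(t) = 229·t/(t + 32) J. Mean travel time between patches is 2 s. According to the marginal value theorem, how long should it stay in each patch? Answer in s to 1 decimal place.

8.0 s

Optimal t* satisfies g'(t*) = g(t*)/(T + t*).
g'(t) = 229·32/(t + 32)². Setting 229·32/(t+32)² = 229t/[(t+32)(2+t)] gives 32(2+t) = t(t+32), so t² = 32×2 = 64.
t* = √64 = 8 s.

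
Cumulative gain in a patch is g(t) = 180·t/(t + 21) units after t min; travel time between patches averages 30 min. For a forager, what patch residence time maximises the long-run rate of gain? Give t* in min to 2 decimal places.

25.10 min

Maximise g(t)/(T+t): set derivative to zero → g'(t)(T+t) = g(t).
g'(t) = 180·21/(t + 21)². Setting 180·21/(t+21)² = 180t/[(t+21)(30+t)] gives 21(30+t) = t(t+21), so t² = 21×30 = 630.
t* = √630 = 25.1 min.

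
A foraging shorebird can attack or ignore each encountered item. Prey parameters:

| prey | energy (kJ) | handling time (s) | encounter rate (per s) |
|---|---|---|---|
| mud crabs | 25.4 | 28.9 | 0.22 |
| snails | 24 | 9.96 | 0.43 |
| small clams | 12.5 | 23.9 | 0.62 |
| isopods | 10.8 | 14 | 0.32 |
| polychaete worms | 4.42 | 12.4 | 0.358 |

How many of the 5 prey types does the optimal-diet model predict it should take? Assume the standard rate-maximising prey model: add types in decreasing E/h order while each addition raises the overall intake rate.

Rank by E/h (kJ/s): snails 2.41, mud crabs 0.879, isopods 0.771, small clams 0.523, polychaete worms 0.356. Include each in turn until the next type's E/h falls below the running intake rate.
Rate on top 1: 1.954. mud crabs: 0.879 < 1.954 → exclude; stop.
Optimal diet: snails — 1 of 5 types.

1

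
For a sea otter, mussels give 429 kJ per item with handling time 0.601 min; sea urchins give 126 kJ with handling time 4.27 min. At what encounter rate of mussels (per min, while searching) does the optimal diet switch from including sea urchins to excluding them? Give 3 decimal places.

Drop sea urchins once their profitability E₂/h₂ falls below the rate achievable on mussels alone: E₂/h₂ = λE₁/(1 + λh₁).
Solve for λ: λE₁h₂ = E₂(1 + λh₁) → λ(E₁h₂ − E₂h₁) = E₂ → λ = E₂/(E₁h₂ − E₂h₁).
λ = 126/(429×4.27 − 126×0.601) = 126/1756 = 0.07175 per min.

0.072 per min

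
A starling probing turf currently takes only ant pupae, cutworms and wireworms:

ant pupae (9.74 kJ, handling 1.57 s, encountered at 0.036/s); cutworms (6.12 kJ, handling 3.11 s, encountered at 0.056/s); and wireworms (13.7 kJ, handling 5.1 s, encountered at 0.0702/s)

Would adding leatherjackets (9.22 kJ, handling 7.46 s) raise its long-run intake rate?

Yes

On ant pupae, cutworms and wireworms alone, R = ΣλE/(1+Σλh) = 1.655/1.589 = 1.042 kJ/s.
leatherjackets: E/h = 9.22/7.46 = 1.236 kJ/s.
Since 1.236 > R, including leatherjackets increases the long-run rate.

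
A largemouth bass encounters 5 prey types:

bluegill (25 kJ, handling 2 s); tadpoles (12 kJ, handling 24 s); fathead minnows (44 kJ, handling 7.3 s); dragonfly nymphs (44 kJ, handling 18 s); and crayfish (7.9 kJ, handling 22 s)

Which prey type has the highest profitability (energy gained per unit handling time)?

In descending order of E/h:
bluegill: 25/2 = 12.5 kJ/s
fathead minnows: 44/7.3 = 6.03 kJ/s
dragonfly nymphs: 44/18 = 2.44 kJ/s
tadpoles: 12/24 = 0.5 kJ/s
crayfish: 7.9/22 = 0.359 kJ/s

bluegill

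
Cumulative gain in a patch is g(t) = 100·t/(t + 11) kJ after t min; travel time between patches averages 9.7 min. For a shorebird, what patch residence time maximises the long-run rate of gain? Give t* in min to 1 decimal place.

10.3 min

Optimal t* satisfies g'(t*) = g(t*)/(T + t*).
g'(t) = 100·11/(t + 11)². Setting 100·11/(t+11)² = 100t/[(t+11)(9.7+t)] gives 11(9.7+t) = t(t+11), so t² = 11×9.7 = 106.7.
t* = √106.7 = 10.33 min.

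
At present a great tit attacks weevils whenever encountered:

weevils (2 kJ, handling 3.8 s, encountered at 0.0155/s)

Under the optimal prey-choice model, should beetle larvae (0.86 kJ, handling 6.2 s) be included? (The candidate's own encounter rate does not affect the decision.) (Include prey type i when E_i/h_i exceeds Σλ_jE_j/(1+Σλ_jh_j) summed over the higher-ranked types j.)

Yes

Current rate: (0.0155×2)/(1 + 0.0155×3.8) = 0.02928 kJ/s.
Profitability of beetle larvae: 0.86/6.2 = 0.1387 kJ/s.
0.1387 > 0.02928, so adding beetle larvae raises the average — include it.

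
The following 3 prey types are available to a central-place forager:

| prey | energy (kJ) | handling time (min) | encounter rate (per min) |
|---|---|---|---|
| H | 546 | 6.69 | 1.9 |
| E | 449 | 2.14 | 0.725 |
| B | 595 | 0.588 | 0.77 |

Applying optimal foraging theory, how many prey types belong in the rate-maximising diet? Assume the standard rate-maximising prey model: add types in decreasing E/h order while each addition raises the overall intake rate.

1

Profitabilities (E/h, kJ/min): B 1.01e+03, E 210, H 81.6. Add prey in this order while the next type's profitability exceeds the intake rate on those already taken.
Rate on top 1: 315.4. E: 210 < 315.4 → exclude; stop.
Optimal diet: B — 1 of 3 types.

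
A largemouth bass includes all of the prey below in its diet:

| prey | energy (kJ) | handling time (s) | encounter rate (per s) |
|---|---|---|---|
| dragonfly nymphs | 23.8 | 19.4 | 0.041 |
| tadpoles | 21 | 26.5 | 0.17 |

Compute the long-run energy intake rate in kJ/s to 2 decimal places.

0.72 kJ/s

R = (0.041×23.8 + 0.17×21) / (1 + 0.041×19.4 + 0.17×26.5) = 4.546/6.3 = 0.7215 kJ/s.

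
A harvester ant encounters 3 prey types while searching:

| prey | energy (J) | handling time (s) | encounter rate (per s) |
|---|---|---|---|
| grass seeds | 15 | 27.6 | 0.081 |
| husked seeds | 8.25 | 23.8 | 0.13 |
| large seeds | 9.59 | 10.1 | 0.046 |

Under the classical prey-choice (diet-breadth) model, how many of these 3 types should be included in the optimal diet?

Rank by E/h (J/s): large seeds 0.95, grass seeds 0.543, husked seeds 0.347. Include each in turn until the next type's E/h falls below the running intake rate.
Rate on top 1: 0.3012. grass seeds: 0.543 > 0.3012 → include.
Rate on top 2: 0.4476. husked seeds: 0.347 < 0.4476 → exclude; stop.
Optimal diet: large seeds, grass seeds — 2 of 3 types.

2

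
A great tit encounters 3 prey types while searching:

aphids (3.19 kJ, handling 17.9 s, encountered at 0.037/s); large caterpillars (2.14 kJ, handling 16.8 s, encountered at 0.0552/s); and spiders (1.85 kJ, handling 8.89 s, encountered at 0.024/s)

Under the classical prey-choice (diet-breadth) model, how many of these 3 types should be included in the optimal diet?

E/h in descending order: spiders 0.208, aphids 0.178, large caterpillars 0.127 kJ/s. The optimal diet is the largest prefix of this list for which every included type satisfies E_i/h_i > R on the types above it.
Rate on top 1: 0.03659. aphids: 0.178 > 0.03659 → include.
Rate on top 2: 0.0866. large caterpillars: 0.127 > 0.0866 → include.
Optimal diet: spiders, aphids, large caterpillars — 3 of 3 types.

3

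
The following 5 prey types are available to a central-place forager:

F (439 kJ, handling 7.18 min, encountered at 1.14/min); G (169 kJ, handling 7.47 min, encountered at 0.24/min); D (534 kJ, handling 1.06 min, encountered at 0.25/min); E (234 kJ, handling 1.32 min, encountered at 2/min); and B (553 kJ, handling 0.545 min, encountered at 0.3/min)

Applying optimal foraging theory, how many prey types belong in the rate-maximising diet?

Rank by E/h (kJ/min): B 1.01e+03, D 504, E 177, F 61.1, G 22.6. Include each in turn until the next type's E/h falls below the running intake rate.
Rate on top 1: 142.6. D: 504 > 142.6 → include.
Rate on top 2: 209.6. E: 177 < 209.6 → exclude; stop.
Optimal diet: B, D — 2 of 5 types.

2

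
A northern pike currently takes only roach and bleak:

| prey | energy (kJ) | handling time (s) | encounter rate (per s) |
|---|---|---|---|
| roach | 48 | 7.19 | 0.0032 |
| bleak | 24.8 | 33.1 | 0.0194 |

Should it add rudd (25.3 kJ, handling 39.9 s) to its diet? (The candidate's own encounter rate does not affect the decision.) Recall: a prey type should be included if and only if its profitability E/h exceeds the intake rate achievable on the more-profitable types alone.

Yes

Intake rate on the current diet: R = (0.0032×48 + 0.0194×24.8) / (1 + 0.0032×7.19 + 0.0194×33.1) = 0.6347/1.665 = 0.3812 kJ/s.
Profitability of rudd: 25.3/39.9 = 0.6341 kJ/s.
0.6341 > 0.3812, so adding rudd raises the average — include it.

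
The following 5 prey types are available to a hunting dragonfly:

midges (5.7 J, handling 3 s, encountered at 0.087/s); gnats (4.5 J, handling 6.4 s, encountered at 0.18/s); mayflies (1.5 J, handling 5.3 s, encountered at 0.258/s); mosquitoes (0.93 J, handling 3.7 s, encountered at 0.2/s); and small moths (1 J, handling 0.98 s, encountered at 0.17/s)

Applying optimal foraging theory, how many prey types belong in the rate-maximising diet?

Profitabilities (E/h, J/s): midges 1.9, small moths 1.02, gnats 0.703, mayflies 0.283, mosquitoes 0.251. Add prey in this order while the next type's profitability exceeds the intake rate on those already taken.
Rate on top 1: 0.3933. small moths: 1.02 > 0.3933 → include.
Rate on top 2: 0.4664. gnats: 0.703 > 0.4664 → include.
Rate on top 3: 0.5721. mayflies: 0.283 < 0.5721 → exclude; stop.
Optimal diet: midges, small moths, gnats — 3 of 5 types.

3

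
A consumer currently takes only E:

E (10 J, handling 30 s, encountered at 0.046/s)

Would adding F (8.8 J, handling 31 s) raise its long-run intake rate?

Current rate: (0.046×10)/(1 + 0.046×30) = 0.1933 J/s.
F: E/h = 8.8/31 = 0.2839 J/s.
0.2839 > 0.1933, so adding F raises the average — include it.

Yes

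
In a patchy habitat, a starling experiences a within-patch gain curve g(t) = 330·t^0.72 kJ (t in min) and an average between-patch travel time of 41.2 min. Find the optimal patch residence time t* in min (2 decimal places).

105.94 min

Optimal t* satisfies g'(t*) = g(t*)/(T + t*).
g'(t) = 0.72·330·t^-0.28. Setting 0.72·330·t^-0.28 = 330·t^0.72/(41.2+t) gives 0.72(41.2+t) = t, so 0.28·t = 0.72×41.2.
t* = 0.72×41.2/0.28 = 105.9 min.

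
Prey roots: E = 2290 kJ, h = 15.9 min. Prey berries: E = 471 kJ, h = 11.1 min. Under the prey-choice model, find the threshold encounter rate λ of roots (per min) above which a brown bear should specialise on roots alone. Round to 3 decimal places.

0.026 per min

Drop berries once their profitability E₂/h₂ falls below the rate achievable on roots alone: E₂/h₂ = λE₁/(1 + λh₁).
Solve for λ: λE₁h₂ = E₂(1 + λh₁) → λ(E₁h₂ − E₂h₁) = E₂ → λ = E₂/(E₁h₂ − E₂h₁).
λ = 471/(2290×11.1 − 471×15.9) = 471/1.793e+04 = 0.02627 per min.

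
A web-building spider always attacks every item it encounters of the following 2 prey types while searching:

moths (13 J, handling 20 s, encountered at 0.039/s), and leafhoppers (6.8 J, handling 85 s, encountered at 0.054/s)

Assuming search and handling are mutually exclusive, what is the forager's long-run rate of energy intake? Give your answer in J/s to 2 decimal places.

R = (0.039×13 + 0.054×6.8) / (1 + 0.039×20 + 0.054×85) = 0.8742/6.37 = 0.1372 J/s.

0.14 J/s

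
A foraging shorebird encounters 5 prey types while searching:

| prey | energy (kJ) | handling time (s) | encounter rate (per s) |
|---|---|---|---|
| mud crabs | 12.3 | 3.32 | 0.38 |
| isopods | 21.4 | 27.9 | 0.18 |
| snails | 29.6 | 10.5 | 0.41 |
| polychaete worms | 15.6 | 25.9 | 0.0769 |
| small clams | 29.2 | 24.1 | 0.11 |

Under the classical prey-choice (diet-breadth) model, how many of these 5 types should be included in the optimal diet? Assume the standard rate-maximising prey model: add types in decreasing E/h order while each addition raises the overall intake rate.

2

Profitabilities (E/h, kJ/s): mud crabs 3.7, snails 2.82, small clams 1.21, isopods 0.767, polychaete worms 0.602. Add prey in this order while the next type's profitability exceeds the intake rate on those already taken.
Rate on top 1: 2.067. snails: 2.82 > 2.067 → include.
Rate on top 2: 2.56. small clams: 1.21 < 2.56 → exclude; stop.
Optimal diet: mud crabs, snails — 2 of 5 types.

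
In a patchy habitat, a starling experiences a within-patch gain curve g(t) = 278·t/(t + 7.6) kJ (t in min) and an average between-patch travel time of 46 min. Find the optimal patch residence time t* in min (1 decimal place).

18.7 min

By the marginal value theorem, leave when the instantaneous gain rate g'(t) equals the habitat-wide average g(t)/(T + t).
g'(t) = 278·7.6/(t + 7.6)². Setting 278·7.6/(t+7.6)² = 278t/[(t+7.6)(46+t)] gives 7.6(46+t) = t(t+7.6), so t² = 7.6×46 = 349.6.
t* = √349.6 = 18.7 min.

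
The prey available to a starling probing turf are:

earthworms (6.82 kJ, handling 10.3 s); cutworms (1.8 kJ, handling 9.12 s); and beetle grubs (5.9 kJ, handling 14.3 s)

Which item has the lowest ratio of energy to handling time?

Profitability E/h (kJ/s): earthworms = 6.82/10.3 = 0.662, cutworms = 1.8/9.12 = 0.197, beetle grubs = 5.9/14.3 = 0.413.
Ranked: earthworms > beetle grubs > cutworms.

cutworms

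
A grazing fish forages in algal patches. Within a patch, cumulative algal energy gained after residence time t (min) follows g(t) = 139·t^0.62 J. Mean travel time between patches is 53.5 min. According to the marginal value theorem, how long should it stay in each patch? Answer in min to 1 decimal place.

Maximise g(t)/(T+t): set derivative to zero → g'(t)(T+t) = g(t).
g'(t) = 0.62·139·t^-0.38. Setting 0.62·139·t^-0.38 = 139·t^0.62/(53.5+t) gives 0.62(53.5+t) = t, so 0.38·t = 0.62×53.5.
t* = 0.62×53.5/0.38 = 87.29 min.

87.3 min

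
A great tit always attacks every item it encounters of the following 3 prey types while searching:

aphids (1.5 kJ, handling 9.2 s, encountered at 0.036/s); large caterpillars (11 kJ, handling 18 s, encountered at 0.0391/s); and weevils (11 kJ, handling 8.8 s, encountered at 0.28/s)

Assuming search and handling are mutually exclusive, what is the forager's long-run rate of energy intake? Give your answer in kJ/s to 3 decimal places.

0.792 kJ/s

R = Σλ_iE_i / (1 + Σλ_ih_i)
Numerator: 0.036×1.5 + 0.0391×11 + 0.28×11 = 3.564
Denominator: 1 + 0.036×9.2 + 0.0391×18 + 0.28×8.8 = 4.499
R = 3.564/4.499 = 0.7922 kJ/s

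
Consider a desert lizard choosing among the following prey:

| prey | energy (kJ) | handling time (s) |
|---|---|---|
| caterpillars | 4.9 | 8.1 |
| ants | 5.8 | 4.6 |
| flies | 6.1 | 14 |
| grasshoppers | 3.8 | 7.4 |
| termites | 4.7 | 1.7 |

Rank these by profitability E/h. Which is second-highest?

Profitability E/h (kJ/s): caterpillars = 4.9/8.1 = 0.605, ants = 5.8/4.6 = 1.26, flies = 6.1/14 = 0.436, grasshoppers = 3.8/7.4 = 0.514, termites = 4.7/1.7 = 2.76.
Ranked: termites > ants > caterpillars > grasshoppers > flies.

ants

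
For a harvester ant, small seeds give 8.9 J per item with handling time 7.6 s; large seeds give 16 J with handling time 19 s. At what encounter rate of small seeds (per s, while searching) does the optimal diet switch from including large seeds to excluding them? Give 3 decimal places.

The zero-one rule: include large seeds iff E₂/h₂ > λE₁/(1+λh₁). Equality gives the switch point.
λE₁h₂ = E₂ + λE₂h₁ ⇒ λ = E₂/(E₁h₂ − E₂h₁) = 16/(169.1 − 121.6) = 0.3368 per s.

0.337 per s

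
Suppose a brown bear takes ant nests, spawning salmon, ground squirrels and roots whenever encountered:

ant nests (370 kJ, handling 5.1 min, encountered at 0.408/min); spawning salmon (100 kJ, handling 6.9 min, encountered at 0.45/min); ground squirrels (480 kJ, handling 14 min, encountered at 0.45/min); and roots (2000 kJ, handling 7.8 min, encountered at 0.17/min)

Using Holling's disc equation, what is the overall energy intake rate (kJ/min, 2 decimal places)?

R = Σλ_iE_i / (1 + Σλ_ih_i)
Numerator: 0.408×370 + 0.45×100 + 0.45×480 + 0.17×2000 = 752
Denominator: 1 + 0.408×5.1 + 0.45×6.9 + 0.45×14 + 0.17×7.8 = 13.81
R = 752/13.81 = 54.44 kJ/min

54.44 kJ/min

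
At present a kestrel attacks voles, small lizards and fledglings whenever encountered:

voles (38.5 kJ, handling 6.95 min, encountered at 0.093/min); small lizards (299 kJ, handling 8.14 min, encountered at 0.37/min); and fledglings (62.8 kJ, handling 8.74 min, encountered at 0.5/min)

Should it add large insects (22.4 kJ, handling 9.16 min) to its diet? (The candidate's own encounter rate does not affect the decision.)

Intake rate on the current diet: R = (0.093×38.5 + 0.37×299 + 0.5×62.8) / (1 + 0.093×6.95 + 0.37×8.14 + 0.5×8.74) = 145.6/9.028 = 16.13 kJ/min.
large insects: E/h = 22.4/9.16 = 2.445 kJ/min.
2.445 < 16.13, so adding large insects would lower the average — exclude it.

No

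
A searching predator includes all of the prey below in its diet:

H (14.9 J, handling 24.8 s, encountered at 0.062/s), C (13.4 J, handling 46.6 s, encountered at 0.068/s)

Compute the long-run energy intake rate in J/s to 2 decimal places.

0.32 J/s

R = Σλ_iE_i / (1 + Σλ_ih_i)
Numerator: 0.062×14.9 + 0.068×13.4 = 1.835
Denominator: 1 + 0.062×24.8 + 0.068×46.6 = 5.706
R = 1.835/5.706 = 0.3216 J/s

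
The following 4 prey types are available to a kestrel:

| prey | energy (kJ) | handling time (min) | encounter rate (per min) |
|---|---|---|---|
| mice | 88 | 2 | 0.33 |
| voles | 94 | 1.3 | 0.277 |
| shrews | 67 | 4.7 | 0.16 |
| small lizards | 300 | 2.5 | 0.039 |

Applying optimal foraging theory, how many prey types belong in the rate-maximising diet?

Rank by E/h (kJ/min): small lizards 120, voles 72.3, mice 44, shrews 14.3. Include each in turn until the next type's E/h falls below the running intake rate.
Rate on top 1: 10.66. voles: 72.3 > 10.66 → include.
Rate on top 2: 25.89. mice: 44 > 25.89 → include.
Rate on top 3: 31.53. shrews: 14.3 < 31.53 → exclude; stop.
Optimal diet: small lizards, voles, mice — 3 of 4 types.

3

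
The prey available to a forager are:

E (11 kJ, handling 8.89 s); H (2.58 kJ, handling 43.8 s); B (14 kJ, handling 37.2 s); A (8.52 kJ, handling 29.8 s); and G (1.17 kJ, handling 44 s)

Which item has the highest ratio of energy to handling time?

E

In descending order of E/h:
E: 11/8.89 = 1.24 kJ/s
B: 14/37.2 = 0.376 kJ/s
A: 8.52/29.8 = 0.286 kJ/s
H: 2.58/43.8 = 0.0589 kJ/s
G: 1.17/44 = 0.0266 kJ/s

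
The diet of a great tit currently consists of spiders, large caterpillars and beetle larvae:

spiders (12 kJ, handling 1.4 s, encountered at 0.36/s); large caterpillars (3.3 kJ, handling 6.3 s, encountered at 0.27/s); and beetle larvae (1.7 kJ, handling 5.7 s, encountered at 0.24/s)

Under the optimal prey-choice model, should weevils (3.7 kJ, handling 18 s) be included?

No

Current rate: (0.36×12 + 0.27×3.3 + 0.24×1.7)/(1 + 0.36×1.4 + 0.27×6.3 + 0.24×5.7) = 1.229 kJ/s.
weevils: E/h = 3.7/18 = 0.2056 kJ/s.
0.2056 < 1.229, so adding weevils would lower the average — exclude it.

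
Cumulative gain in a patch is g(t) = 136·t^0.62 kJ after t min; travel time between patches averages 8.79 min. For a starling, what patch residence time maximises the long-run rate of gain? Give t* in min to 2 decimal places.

Optimal t* satisfies g'(t*) = g(t*)/(T + t*).
g'(t) = 0.62·136·t^-0.38. Setting 0.62·136·t^-0.38 = 136·t^0.62/(8.79+t) gives 0.62(8.79+t) = t, so 0.38·t = 0.62×8.79.
t* = 0.62×8.79/0.38 = 14.34 min.

14.34 min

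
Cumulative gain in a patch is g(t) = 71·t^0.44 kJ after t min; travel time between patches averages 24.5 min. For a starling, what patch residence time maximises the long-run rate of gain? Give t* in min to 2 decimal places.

Optimal t* satisfies g'(t*) = g(t*)/(T + t*).
g'(t) = 0.44·71·t^-0.56. Setting 0.44·71·t^-0.56 = 71·t^0.44/(24.5+t) gives 0.44(24.5+t) = t, so 0.56·t = 0.44×24.5.
t* = 0.44×24.5/0.56 = 19.25 min.

19.25 min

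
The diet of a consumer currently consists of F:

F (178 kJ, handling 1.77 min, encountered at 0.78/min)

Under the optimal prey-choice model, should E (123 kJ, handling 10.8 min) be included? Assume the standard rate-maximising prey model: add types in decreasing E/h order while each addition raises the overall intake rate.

No

Current rate: (0.78×178)/(1 + 0.78×1.77) = 58.32 kJ/min.
Profitability of E: 123/10.8 = 11.39 kJ/min.
Since 11.39 < R, time spent handling E is better spent searching.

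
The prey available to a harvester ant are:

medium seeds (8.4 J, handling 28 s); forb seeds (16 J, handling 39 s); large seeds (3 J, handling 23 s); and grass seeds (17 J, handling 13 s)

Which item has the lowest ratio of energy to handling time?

large seeds

In descending order of E/h:
grass seeds: 17/13 = 1.31 J/s
forb seeds: 16/39 = 0.41 J/s
medium seeds: 8.4/28 = 0.3 J/s
large seeds: 3/23 = 0.13 J/s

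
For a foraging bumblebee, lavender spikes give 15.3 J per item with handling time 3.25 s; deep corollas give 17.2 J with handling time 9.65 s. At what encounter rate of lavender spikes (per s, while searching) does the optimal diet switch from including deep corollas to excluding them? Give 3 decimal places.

At the threshold, the rate on lavender spikes alone equals the profitability of deep corollas: λ·15.3/(1 + λ·3.25) = 17.2/9.65 = 1.782.
Rearranging, λ(15.3 − 1.782×3.25) = 1.782, so λ = 1.782/9.507 = 0.1875 per s.

0.187 per s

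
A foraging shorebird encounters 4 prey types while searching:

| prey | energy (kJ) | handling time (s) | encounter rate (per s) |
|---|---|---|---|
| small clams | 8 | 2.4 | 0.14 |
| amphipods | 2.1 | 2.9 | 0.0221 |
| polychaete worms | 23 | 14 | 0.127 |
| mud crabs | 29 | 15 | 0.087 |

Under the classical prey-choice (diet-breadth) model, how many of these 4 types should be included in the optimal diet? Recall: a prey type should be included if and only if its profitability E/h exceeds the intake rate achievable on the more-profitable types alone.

E/h in descending order: small clams 3.33, mud crabs 1.93, polychaete worms 1.64, amphipods 0.724 kJ/s. The optimal diet is the largest prefix of this list for which every included type satisfies E_i/h_i > R on the types above it.
Rate on top 1: 0.8383. mud crabs: 1.93 > 0.8383 → include.
Rate on top 2: 1.379. polychaete worms: 1.64 > 1.379 → include.
Rate on top 3: 1.485. amphipods: 0.724 < 1.485 → exclude; stop.
Optimal diet: small clams, mud crabs, polychaete worms — 3 of 4 types.

3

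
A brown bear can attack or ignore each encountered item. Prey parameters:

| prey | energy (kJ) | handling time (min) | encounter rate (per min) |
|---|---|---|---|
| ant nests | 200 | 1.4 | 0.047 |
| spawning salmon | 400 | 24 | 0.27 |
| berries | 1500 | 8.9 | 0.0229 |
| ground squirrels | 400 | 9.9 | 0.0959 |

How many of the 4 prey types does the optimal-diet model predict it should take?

3

E/h in descending order: berries 169, ant nests 143, ground squirrels 40.4, spawning salmon 16.7 kJ/min. The optimal diet is the largest prefix of this list for which every included type satisfies E_i/h_i > R on the types above it.
Rate on top 1: 28.53. ant nests: 143 > 28.53 → include.
Rate on top 2: 34.46. ground squirrels: 40.4 > 34.46 → include.
Rate on top 3: 37. spawning salmon: 16.7 < 37 → exclude; stop.
Optimal diet: berries, ant nests, ground squirrels — 3 of 4 types.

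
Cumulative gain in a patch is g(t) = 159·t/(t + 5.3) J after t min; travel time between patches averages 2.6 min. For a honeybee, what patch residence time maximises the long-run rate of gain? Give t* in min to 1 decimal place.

3.7 min

Maximise g(t)/(T+t): set derivative to zero → g'(t)(T+t) = g(t).
g'(t) = 159·5.3/(t + 5.3)². Setting 159·5.3/(t+5.3)² = 159t/[(t+5.3)(2.6+t)] gives 5.3(2.6+t) = t(t+5.3), so t² = 5.3×2.6 = 13.78.
t* = √13.78 = 3.712 min.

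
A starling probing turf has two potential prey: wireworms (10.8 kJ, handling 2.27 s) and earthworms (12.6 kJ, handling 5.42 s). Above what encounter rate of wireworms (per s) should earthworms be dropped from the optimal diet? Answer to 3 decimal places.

0.421 per s

Drop earthworms once their profitability E₂/h₂ falls below the rate achievable on wireworms alone: E₂/h₂ = λE₁/(1 + λh₁).
Solve for λ: λE₁h₂ = E₂(1 + λh₁) → λ(E₁h₂ − E₂h₁) = E₂ → λ = E₂/(E₁h₂ − E₂h₁).
λ = 12.6/(10.8×5.42 − 12.6×2.27) = 12.6/29.93 = 0.4209 per s.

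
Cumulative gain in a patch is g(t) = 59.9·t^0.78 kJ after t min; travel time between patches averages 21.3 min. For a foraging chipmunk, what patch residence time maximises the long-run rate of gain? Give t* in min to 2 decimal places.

Maximise g(t)/(T+t): set derivative to zero → g'(t)(T+t) = g(t).
g'(t) = 0.78·59.9·t^-0.22. Setting 0.78·59.9·t^-0.22 = 59.9·t^0.78/(21.3+t) gives 0.78(21.3+t) = t, so 0.22·t = 0.78×21.3.
t* = 0.78×21.3/0.22 = 75.52 min.

75.52 min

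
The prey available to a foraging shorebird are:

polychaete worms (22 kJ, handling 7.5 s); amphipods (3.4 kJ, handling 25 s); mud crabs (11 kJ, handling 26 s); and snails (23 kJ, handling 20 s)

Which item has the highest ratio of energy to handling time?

Profitability E/h (kJ/s): polychaete worms = 22/7.5 = 2.93, amphipods = 3.4/25 = 0.136, mud crabs = 11/26 = 0.423, snails = 23/20 = 1.15.
Ranked: polychaete worms > snails > mud crabs > amphipods.

polychaete worms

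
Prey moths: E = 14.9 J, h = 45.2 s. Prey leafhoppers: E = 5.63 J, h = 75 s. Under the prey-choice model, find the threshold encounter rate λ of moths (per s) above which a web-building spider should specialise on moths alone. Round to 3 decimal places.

0.007 per s

Drop leafhoppers once their profitability E₂/h₂ falls below the rate achievable on moths alone: E₂/h₂ = λE₁/(1 + λh₁).
Solve for λ: λE₁h₂ = E₂(1 + λh₁) → λ(E₁h₂ − E₂h₁) = E₂ → λ = E₂/(E₁h₂ − E₂h₁).
λ = 5.63/(14.9×75 − 5.63×45.2) = 5.63/863 = 0.006524 per s.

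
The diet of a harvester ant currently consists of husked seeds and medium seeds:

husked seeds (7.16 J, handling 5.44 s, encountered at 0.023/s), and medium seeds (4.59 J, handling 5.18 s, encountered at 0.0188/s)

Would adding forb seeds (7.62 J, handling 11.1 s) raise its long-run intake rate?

Intake rate on the current diet: R = (0.023×7.16 + 0.0188×4.59) / (1 + 0.023×5.44 + 0.0188×5.18) = 0.251/1.223 = 0.2053 J/s.
Profitability of forb seeds: 7.62/11.1 = 0.6865 J/s.
0.6865 > 0.2053, so adding forb seeds raises the average — include it.

Yes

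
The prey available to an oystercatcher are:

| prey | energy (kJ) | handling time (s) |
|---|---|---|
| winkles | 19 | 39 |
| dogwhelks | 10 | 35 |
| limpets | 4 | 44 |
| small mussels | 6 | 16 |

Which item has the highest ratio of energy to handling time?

Profitability E/h (kJ/s): winkles = 19/39 = 0.487, dogwhelks = 10/35 = 0.286, limpets = 4/44 = 0.0909, small mussels = 6/16 = 0.375.
Ranked: winkles > small mussels > dogwhelks > limpets.

winkles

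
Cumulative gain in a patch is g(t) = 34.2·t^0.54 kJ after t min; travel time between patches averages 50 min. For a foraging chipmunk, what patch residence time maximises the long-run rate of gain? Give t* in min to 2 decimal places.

58.70 min

By the marginal value theorem, leave when the instantaneous gain rate g'(t) equals the habitat-wide average g(t)/(T + t).
g'(t) = 0.54·34.2·t^-0.46. Setting 0.54·34.2·t^-0.46 = 34.2·t^0.54/(50+t) gives 0.54(50+t) = t, so 0.46·t = 0.54×50.
t* = 0.54×50/0.46 = 58.7 min.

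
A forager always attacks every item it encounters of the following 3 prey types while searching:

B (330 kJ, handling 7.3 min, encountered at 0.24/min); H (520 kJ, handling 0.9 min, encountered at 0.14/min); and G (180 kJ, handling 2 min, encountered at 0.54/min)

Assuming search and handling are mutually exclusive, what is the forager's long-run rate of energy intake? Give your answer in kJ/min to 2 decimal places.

R = (0.24×330 + 0.14×520 + 0.54×180) / (1 + 0.24×7.3 + 0.14×0.9 + 0.54×2) = 249.2/3.958 = 62.96 kJ/min.

62.96 kJ/min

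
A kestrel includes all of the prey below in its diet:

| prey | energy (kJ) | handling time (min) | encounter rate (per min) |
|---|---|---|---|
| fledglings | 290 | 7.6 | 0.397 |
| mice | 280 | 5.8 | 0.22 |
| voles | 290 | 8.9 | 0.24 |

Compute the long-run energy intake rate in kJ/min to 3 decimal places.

33.157 kJ/min

Energy encountered per unit search time: 0.397×290 + 0.22×280 + 0.24×290 = 246.3 kJ/min.
Handling time per unit search time: 0.397×7.6 + 0.22×5.8 + 0.24×8.9 = 6.429.
Rate = 246.3/(1 + 6.429) = 33.16 kJ/min.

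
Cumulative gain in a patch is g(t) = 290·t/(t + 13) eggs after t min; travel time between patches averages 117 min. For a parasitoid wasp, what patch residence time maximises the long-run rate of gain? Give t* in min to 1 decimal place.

Maximise g(t)/(T+t): set derivative to zero → g'(t)(T+t) = g(t).
g'(t) = 290·13/(t + 13)². Setting 290·13/(t+13)² = 290t/[(t+13)(117+t)] gives 13(117+t) = t(t+13), so t² = 13×117 = 1521.
t* = √1521 = 39 min.

39.0 min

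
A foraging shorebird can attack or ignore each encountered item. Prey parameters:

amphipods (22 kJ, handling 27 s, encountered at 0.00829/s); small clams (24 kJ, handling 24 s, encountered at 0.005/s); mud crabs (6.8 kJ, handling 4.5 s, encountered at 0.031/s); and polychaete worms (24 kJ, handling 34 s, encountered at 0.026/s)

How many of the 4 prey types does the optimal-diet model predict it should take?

4

Profitabilities (E/h, kJ/s): mud crabs 1.51, small clams 1, amphipods 0.815, polychaete worms 0.706. Add prey in this order while the next type's profitability exceeds the intake rate on those already taken.
Rate on top 1: 0.185. small clams: 1 > 0.185 → include.
Rate on top 2: 0.2626. amphipods: 0.815 > 0.2626 → include.
Rate on top 3: 0.346. polychaete worms: 0.706 > 0.346 → include.
Optimal diet: mud crabs, small clams, amphipods, polychaete worms — 4 of 4 types.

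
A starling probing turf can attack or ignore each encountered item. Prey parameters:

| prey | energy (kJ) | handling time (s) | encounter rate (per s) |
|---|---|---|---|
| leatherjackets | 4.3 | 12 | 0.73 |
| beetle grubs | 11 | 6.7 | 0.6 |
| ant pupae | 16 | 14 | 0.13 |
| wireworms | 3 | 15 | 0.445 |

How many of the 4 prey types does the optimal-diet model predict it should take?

Rank by E/h (kJ/s): beetle grubs 1.64, ant pupae 1.14, leatherjackets 0.358, wireworms 0.2. Include each in turn until the next type's E/h falls below the running intake rate.
Rate on top 1: 1.315. ant pupae: 1.14 < 1.315 → exclude; stop.
Optimal diet: beetle grubs — 1 of 4 types.

1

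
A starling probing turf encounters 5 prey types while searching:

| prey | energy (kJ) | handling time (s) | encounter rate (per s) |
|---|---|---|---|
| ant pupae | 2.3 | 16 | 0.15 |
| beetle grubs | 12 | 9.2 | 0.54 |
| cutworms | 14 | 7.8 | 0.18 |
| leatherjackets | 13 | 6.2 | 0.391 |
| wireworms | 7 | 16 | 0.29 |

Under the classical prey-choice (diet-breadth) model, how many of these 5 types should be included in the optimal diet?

2

Rank by E/h (kJ/s): leatherjackets 2.1, cutworms 1.79, beetle grubs 1.3, wireworms 0.438, ant pupae 0.144. Include each in turn until the next type's E/h falls below the running intake rate.
Rate on top 1: 1.484. cutworms: 1.79 > 1.484 → include.
Rate on top 2: 1.575. beetle grubs: 1.3 < 1.575 → exclude; stop.
Optimal diet: leatherjackets, cutworms — 2 of 5 types.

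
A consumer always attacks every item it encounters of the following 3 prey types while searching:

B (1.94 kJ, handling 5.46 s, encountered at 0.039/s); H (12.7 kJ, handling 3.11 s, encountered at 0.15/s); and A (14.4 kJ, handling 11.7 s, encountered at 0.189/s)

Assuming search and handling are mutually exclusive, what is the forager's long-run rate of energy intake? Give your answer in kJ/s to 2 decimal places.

R = (0.039×1.94 + 0.15×12.7 + 0.189×14.4) / (1 + 0.039×5.46 + 0.15×3.11 + 0.189×11.7) = 4.702/3.891 = 1.209 kJ/s.

1.21 kJ/s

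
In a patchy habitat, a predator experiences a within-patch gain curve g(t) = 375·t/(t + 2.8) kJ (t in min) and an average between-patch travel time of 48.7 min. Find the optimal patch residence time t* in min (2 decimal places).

11.68 min

By the marginal value theorem, leave when the instantaneous gain rate g'(t) equals the habitat-wide average g(t)/(T + t).
g'(t) = 375·2.8/(t + 2.8)². Setting 375·2.8/(t+2.8)² = 375t/[(t+2.8)(48.7+t)] gives 2.8(48.7+t) = t(t+2.8), so t² = 2.8×48.7 = 136.4.
t* = √136.4 = 11.68 min.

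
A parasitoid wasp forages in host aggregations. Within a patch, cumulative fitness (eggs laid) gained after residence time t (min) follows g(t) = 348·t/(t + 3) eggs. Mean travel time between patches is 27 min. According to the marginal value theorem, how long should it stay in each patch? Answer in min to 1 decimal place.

9.0 min

Optimal t* satisfies g'(t*) = g(t*)/(T + t*).
g'(t) = 348·3/(t + 3)². Setting 348·3/(t+3)² = 348t/[(t+3)(27+t)] gives 3(27+t) = t(t+3), so t² = 3×27 = 81.
t* = √81 = 9 min.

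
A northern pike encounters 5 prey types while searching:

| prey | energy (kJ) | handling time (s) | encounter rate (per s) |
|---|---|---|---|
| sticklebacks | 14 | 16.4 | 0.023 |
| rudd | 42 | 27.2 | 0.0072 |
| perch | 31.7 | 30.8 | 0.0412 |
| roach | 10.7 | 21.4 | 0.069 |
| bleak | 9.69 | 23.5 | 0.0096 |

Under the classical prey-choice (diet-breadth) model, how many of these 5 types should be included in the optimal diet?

3

Rank by E/h (kJ/s): rudd 1.54, perch 1.03, sticklebacks 0.854, roach 0.5, bleak 0.412. Include each in turn until the next type's E/h falls below the running intake rate.
Rate on top 1: 0.2529. perch: 1.03 > 0.2529 → include.
Rate on top 2: 0.6526. sticklebacks: 0.854 > 0.6526 → include.
Rate on top 3: 0.6793. roach: 0.5 < 0.6793 → exclude; stop.
Optimal diet: rudd, perch, sticklebacks — 3 of 5 types.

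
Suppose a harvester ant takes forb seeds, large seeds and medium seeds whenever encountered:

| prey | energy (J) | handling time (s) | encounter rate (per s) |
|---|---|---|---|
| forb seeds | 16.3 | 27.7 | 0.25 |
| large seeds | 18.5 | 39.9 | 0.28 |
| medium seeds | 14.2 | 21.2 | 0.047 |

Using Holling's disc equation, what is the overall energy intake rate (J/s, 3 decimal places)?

R = Σλ_iE_i / (1 + Σλ_ih_i)
Numerator: 0.25×16.3 + 0.28×18.5 + 0.047×14.2 = 9.922
Denominator: 1 + 0.25×27.7 + 0.28×39.9 + 0.047×21.2 = 20.09
R = 9.922/20.09 = 0.4938 J/s

0.494 J/s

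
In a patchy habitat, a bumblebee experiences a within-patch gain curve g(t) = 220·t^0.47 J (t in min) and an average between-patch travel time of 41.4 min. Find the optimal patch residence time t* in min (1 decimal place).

Maximise g(t)/(T+t): set derivative to zero → g'(t)(T+t) = g(t).
g'(t) = 0.47·220·t^-0.53. Setting 0.47·220·t^-0.53 = 220·t^0.47/(41.4+t) gives 0.47(41.4+t) = t, so 0.53·t = 0.47×41.4.
t* = 0.47×41.4/0.53 = 36.71 min.

36.7 min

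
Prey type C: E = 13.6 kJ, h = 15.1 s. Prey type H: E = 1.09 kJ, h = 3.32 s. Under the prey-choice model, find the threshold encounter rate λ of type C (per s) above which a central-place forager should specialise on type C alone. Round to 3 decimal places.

At the threshold, the rate on type C alone equals the profitability of type H: λ·13.6/(1 + λ·15.1) = 1.09/3.32 = 0.3283.
Rearranging, λ(13.6 − 0.3283×15.1) = 0.3283, so λ = 0.3283/8.642 = 0.03799 per s.

0.038 per s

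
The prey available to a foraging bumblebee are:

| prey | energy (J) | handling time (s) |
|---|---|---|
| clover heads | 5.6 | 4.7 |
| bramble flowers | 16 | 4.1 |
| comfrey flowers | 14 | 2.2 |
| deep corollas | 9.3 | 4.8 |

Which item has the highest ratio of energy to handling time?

comfrey flowers

In descending order of E/h:
comfrey flowers: 14/2.2 = 6.36 J/s
bramble flowers: 16/4.1 = 3.9 J/s
deep corollas: 9.3/4.8 = 1.94 J/s
clover heads: 5.6/4.7 = 1.19 J/s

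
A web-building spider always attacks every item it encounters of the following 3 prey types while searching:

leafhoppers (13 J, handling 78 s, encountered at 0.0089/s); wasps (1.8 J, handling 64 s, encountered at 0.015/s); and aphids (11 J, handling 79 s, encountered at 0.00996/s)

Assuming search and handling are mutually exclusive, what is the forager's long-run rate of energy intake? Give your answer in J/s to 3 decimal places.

0.073 J/s

R = (0.0089×13 + 0.015×1.8 + 0.00996×11) / (1 + 0.0089×78 + 0.015×64 + 0.00996×79) = 0.2523/3.441 = 0.07331 J/s.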